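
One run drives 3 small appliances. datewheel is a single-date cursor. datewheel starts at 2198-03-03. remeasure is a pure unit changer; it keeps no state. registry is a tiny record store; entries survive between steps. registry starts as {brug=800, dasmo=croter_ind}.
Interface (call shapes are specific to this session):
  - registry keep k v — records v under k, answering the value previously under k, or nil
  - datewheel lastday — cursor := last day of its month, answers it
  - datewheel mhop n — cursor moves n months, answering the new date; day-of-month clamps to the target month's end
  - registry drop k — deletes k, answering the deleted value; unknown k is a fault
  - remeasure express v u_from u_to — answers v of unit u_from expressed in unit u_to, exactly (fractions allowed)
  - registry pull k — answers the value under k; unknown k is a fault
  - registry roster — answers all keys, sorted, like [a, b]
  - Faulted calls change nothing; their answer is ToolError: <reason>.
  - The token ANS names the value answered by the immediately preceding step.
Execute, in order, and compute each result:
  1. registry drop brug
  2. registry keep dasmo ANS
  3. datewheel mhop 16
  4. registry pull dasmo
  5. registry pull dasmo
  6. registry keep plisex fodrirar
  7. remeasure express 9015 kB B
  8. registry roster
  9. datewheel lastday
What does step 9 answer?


Act: registry drop[k: brug]
Obs: 800
Act: registry keep[k: dasmo; v: ANS]
Obs: croter_ind
Act: datewheel mhop[n: 16]
Obs: 2199-07-03
Act: registry pull[k: dasmo]
Obs: 800
Act: registry pull[k: dasmo]
Obs: 800
Act: registry keep[k: plisex; v: fodrirar]
Obs: nil
Act: remeasure express[v: 9015; u_from: kB; u_to: B]
Obs: 9015000
Act: registry roster[]
Obs: [dasmo, plisex]
Act: datewheel lastday[]
Obs: 2199-07-31

Answer: 2199-07-31


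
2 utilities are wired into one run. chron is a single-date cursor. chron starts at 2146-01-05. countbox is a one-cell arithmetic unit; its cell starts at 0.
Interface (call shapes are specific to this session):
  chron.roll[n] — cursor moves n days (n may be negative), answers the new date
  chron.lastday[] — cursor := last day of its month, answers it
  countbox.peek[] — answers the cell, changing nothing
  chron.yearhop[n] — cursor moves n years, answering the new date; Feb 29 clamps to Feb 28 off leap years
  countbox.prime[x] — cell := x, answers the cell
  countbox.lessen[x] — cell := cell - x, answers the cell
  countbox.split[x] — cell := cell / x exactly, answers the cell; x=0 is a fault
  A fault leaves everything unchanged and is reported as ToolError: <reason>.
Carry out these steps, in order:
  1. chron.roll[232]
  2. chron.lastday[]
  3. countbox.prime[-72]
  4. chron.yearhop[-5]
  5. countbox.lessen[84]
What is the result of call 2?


Answer: 2146-08-31

Derivation:
CALL chron.roll[n→232]
RET  2146-08-25
CALL chron.lastday[]
RET  2146-08-31
CALL countbox.prime[x→-72]
RET  -72
CALL chron.yearhop[n→-5]
RET  2141-08-31
CALL countbox.lessen[x→84]
RET  -156


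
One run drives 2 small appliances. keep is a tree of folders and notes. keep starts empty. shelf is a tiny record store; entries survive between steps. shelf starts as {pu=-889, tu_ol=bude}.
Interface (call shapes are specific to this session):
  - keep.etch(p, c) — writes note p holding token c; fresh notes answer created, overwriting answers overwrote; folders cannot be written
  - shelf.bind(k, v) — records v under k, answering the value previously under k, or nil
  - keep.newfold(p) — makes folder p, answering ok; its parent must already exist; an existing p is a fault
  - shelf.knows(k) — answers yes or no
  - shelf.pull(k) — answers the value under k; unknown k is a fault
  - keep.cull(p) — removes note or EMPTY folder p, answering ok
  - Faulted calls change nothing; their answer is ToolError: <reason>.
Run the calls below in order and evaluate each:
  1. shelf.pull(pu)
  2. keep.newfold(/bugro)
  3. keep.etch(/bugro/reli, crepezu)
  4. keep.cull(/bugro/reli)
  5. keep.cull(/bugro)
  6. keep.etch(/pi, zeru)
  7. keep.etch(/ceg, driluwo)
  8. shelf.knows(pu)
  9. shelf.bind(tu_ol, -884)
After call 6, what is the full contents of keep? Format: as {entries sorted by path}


# 1. shelf.pull(k→pu) -> -889
# 2. keep.newfold(p→/bugro) -> ok
# 3. keep.etch(p→/bugro/reli, c→crepezu) -> created
# 4. keep.cull(p→/bugro/reli) -> ok
# 5. keep.cull(p→/bugro) -> ok
# 6. keep.etch(p→/pi, c→zeru) -> created
# 7. keep.etch(p→/ceg, c→driluwo) -> created
# 8. shelf.knows(k→pu) -> yes
# 9. shelf.bind(k→tu_ol, v→-884) -> bude

Answer: {pi=zeru}


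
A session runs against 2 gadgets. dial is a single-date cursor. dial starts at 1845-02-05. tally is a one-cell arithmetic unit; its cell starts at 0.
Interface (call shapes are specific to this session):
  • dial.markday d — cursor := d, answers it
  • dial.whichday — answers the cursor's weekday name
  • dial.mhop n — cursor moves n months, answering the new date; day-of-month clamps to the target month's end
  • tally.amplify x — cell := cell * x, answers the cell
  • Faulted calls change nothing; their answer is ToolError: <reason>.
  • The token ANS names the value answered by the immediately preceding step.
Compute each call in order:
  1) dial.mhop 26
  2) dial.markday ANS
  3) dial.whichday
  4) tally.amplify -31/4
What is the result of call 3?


Answer: Monday

Derivation:
I use dial.mhop with n='26', yielding 1847-04-05.
Using dial.markday with d='ANS', — result: 1847-04-05.
I use dial.whichday, which returns Monday.
I invoke tally.amplify with x='-31/4', — result: 0.


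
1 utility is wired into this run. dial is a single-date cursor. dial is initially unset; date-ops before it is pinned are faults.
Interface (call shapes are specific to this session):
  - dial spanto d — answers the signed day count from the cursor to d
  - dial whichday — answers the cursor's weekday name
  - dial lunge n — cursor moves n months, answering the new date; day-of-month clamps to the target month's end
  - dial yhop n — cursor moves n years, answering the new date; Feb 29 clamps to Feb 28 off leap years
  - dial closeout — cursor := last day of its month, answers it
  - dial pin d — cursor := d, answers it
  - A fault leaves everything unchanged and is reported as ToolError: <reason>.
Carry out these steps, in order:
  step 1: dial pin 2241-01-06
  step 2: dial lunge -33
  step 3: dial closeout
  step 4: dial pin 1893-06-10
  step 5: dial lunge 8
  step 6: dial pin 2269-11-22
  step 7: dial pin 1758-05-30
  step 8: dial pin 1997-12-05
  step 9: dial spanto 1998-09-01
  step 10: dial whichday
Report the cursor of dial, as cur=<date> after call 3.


! dial pin(d→2241-01-06) == 2241-01-06
! dial lunge(n→-33) == 2238-04-06
! dial closeout() == 2238-04-30
! dial pin(d→1893-06-10) == 1893-06-10
! dial lunge(n→8) == 1894-02-10
! dial pin(d→2269-11-22) == 2269-11-22
! dial pin(d→1758-05-30) == 1758-05-30
! dial pin(d→1997-12-05) == 1997-12-05
! dial spanto(d→1998-09-01) == 270
! dial whichday() == Friday

Answer: cur=2238-04-30


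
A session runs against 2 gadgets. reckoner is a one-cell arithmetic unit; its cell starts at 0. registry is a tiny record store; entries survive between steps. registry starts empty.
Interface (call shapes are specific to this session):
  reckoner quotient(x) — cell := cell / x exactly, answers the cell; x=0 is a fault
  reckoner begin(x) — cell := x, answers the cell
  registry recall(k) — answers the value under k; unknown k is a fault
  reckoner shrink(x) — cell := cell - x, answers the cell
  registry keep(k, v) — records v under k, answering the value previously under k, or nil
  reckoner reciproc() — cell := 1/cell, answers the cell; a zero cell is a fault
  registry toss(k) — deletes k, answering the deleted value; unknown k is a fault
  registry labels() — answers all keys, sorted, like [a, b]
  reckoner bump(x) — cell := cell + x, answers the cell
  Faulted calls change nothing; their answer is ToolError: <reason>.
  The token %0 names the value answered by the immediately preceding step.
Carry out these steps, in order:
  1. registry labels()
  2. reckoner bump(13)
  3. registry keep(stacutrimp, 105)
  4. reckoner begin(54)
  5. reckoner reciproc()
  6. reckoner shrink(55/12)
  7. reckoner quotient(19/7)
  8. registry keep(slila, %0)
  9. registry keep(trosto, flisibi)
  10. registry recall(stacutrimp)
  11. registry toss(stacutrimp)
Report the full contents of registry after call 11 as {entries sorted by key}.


Answer: {slila=-3451/2052, trosto=flisibi}

Derivation:
> registry labels
= []
> reckoner bump x=13
= 13
> registry keep k=stacutrimp v=105
= nil
> reckoner begin x=54
= 54
> reckoner reciproc
= 1/54
> reckoner shrink x=55/12
= -493/108
> reckoner quotient x=19/7
= -3451/2052
> registry keep k=slila v=%0
= nil
> registry keep k=trosto v=flisibi
= nil
> registry recall k=stacutrimp
= 105
> registry toss k=stacutrimp
= 105


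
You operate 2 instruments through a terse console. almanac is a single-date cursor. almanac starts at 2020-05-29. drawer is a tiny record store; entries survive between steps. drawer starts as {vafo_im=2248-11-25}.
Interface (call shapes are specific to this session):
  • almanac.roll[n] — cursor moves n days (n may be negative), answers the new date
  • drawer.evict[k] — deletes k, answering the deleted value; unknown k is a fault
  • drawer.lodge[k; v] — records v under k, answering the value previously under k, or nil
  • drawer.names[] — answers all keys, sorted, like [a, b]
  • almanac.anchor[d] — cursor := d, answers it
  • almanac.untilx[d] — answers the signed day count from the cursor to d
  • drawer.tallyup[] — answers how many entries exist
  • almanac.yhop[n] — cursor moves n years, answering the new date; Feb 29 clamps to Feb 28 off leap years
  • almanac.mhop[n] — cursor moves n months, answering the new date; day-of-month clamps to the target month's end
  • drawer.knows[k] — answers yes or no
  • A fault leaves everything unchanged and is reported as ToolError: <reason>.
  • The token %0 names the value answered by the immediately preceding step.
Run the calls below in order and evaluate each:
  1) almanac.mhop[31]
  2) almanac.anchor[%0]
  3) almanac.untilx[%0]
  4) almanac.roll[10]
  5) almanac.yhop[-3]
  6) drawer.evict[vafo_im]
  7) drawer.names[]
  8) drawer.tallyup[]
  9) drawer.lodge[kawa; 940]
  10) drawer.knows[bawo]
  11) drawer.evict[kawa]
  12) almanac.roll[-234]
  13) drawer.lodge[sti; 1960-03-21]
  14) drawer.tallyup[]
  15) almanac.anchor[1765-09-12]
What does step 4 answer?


I run almanac.mhop with n='31', and observe 2022-12-29.
Next I call almanac.anchor with d='%0', yielding 2022-12-29.
Invoking almanac.untilx with d='%0', yielding 0.
I run almanac.roll with n='10', which returns 2023-01-08.
Calling almanac.yhop with n='-3', and observe 2020-01-08.
Then drawer.evict with k='vafo_im', — result: 2248-11-25.
I use drawer.names(): [].
I call drawer.tallyup, and get 0.
I try drawer.lodge with k='kawa', v='940', and observe nil.
Calling drawer.knows with k='bawo', and see no.
Now I run drawer.evict with k='kawa', and observe 940.
Next I call almanac.roll with n='-234', yielding 2019-05-19.
Invoking drawer.lodge with k='sti', v='1960-03-21': nil.
I invoke drawer.tallyup(), which returns 1.
Calling almanac.anchor with d='1765-09-12', which returns 1765-09-12.

Answer: 2023-01-08


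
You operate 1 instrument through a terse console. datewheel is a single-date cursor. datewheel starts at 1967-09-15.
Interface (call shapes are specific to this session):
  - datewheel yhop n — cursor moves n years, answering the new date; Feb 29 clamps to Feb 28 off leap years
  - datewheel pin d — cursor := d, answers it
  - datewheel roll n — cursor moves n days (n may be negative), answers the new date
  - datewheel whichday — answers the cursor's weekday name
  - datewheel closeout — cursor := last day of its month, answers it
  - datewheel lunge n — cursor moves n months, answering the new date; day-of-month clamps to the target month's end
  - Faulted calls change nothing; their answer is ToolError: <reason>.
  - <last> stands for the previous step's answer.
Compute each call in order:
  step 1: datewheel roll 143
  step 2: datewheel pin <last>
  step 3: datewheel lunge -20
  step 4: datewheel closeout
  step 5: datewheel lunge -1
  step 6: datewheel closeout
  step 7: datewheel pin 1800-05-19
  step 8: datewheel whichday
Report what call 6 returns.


Answer: 1966-05-31

Derivation:
Act: datewheel roll[143]
Obs: 1968-02-05
Act: datewheel pin[<last>]
Obs: 1968-02-05
Act: datewheel lunge[-20]
Obs: 1966-06-05
Act: datewheel closeout[]
Obs: 1966-06-30
Act: datewheel lunge[-1]
Obs: 1966-05-30
Act: datewheel closeout[]
Obs: 1966-05-31
Act: datewheel pin[1800-05-19]
Obs: 1800-05-19
Act: datewheel whichday[]
Obs: Monday


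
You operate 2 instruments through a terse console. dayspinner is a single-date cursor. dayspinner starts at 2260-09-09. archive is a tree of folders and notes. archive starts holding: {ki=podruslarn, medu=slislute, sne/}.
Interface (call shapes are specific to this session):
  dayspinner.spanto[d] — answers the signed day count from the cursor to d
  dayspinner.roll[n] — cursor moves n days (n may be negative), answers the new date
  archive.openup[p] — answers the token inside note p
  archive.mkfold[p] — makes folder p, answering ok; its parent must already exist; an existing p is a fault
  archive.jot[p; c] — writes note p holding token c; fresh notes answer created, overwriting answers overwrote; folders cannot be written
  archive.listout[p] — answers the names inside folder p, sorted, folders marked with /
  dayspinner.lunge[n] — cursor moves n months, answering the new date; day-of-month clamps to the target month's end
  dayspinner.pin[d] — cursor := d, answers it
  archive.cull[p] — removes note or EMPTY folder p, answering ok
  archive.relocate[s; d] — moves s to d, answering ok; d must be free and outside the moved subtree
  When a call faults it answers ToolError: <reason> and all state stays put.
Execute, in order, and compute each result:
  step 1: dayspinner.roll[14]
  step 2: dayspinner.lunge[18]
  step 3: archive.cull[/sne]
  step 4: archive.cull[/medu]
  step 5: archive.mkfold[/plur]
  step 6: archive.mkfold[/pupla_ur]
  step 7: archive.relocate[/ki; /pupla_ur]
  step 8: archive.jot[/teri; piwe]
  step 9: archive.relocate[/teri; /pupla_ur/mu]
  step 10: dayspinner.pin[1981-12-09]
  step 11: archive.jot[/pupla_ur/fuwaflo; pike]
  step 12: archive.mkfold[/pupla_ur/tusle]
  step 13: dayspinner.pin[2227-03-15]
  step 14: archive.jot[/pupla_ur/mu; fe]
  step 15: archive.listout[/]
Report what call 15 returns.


Answer: [ki, plur/, pupla_ur/]

Derivation:
;; 1. dayspinner.roll(n=14) == 2260-09-23
;; 2. dayspinner.lunge(n=18) == 2262-03-23
;; 3. archive.cull(p=/sne) == ok
;; 4. archive.cull(p=/medu) == ok
;; 5. archive.mkfold(p=/plur) == ok
;; 6. archive.mkfold(p=/pupla_ur) == ok
;; 7. archive.relocate(s=/ki, d=/pupla_ur) == ToolError: exists
;; 8. archive.jot(p=/teri, c=piwe) == created
;; 9. archive.relocate(s=/teri, d=/pupla_ur/mu) == ok
;; 10. dayspinner.pin(d=1981-12-09) == 1981-12-09
;; 11. archive.jot(p=/pupla_ur/fuwaflo, c=pike) == created
;; 12. archive.mkfold(p=/pupla_ur/tusle) == ok
;; 13. dayspinner.pin(d=2227-03-15) == 2227-03-15
;; 14. archive.jot(p=/pupla_ur/mu, c=fe) == overwrote
;; 15. archive.listout(p=/) == [ki, plur/, pupla_ur/]


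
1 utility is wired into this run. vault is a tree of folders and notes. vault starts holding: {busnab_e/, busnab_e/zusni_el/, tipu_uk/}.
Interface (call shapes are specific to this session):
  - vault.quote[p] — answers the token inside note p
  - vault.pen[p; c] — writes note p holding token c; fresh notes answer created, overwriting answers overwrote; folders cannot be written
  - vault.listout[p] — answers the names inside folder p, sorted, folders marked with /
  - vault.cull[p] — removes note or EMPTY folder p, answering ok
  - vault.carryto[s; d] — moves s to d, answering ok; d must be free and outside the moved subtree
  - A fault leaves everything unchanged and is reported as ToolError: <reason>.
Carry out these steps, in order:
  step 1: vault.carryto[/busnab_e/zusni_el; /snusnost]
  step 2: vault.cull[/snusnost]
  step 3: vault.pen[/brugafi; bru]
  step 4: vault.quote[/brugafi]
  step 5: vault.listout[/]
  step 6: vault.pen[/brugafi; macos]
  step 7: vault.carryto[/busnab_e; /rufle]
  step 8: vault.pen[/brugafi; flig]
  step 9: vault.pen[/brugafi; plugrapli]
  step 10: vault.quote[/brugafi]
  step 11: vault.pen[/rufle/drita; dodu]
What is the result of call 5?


CALL vault.carryto[s: /busnab_e/zusni_el; d: /snusnost]
RET  ok
CALL vault.cull[p: /snusnost]
RET  ok
CALL vault.pen[p: /brugafi; c: bru]
RET  created
CALL vault.quote[p: /brugafi]
RET  bru
CALL vault.listout[p: /]
RET  [brugafi, busnab_e/, tipu_uk/]
CALL vault.pen[p: /brugafi; c: macos]
RET  overwrote
CALL vault.carryto[s: /busnab_e; d: /rufle]
RET  ok
CALL vault.pen[p: /brugafi; c: flig]
RET  overwrote
CALL vault.pen[p: /brugafi; c: plugrapli]
RET  overwrote
CALL vault.quote[p: /brugafi]
RET  plugrapli
CALL vault.pen[p: /rufle/drita; c: dodu]
RET  created

Answer: [brugafi, busnab_e/, tipu_uk/]


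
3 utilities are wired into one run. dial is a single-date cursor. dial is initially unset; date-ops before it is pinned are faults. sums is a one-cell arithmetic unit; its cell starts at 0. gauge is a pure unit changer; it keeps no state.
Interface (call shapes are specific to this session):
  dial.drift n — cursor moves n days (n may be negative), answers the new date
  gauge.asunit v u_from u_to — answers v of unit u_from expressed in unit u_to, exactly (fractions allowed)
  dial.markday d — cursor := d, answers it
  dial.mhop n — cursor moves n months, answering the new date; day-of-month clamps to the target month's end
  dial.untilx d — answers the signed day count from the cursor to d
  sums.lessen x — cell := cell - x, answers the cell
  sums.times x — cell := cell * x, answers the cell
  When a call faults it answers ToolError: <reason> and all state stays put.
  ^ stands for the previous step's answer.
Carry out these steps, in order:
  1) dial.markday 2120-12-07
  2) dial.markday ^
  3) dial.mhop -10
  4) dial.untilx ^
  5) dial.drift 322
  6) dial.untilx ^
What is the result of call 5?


% 1. markday(d: 2120-12-07) -> 2120-12-07
% 2. markday(d: ^) -> 2120-12-07
% 3. mhop(n: -10) -> 2120-02-07
% 4. untilx(d: ^) -> 0
% 5. drift(n: 322) -> 2120-12-25
% 6. untilx(d: ^) -> 0

Answer: 2120-12-25


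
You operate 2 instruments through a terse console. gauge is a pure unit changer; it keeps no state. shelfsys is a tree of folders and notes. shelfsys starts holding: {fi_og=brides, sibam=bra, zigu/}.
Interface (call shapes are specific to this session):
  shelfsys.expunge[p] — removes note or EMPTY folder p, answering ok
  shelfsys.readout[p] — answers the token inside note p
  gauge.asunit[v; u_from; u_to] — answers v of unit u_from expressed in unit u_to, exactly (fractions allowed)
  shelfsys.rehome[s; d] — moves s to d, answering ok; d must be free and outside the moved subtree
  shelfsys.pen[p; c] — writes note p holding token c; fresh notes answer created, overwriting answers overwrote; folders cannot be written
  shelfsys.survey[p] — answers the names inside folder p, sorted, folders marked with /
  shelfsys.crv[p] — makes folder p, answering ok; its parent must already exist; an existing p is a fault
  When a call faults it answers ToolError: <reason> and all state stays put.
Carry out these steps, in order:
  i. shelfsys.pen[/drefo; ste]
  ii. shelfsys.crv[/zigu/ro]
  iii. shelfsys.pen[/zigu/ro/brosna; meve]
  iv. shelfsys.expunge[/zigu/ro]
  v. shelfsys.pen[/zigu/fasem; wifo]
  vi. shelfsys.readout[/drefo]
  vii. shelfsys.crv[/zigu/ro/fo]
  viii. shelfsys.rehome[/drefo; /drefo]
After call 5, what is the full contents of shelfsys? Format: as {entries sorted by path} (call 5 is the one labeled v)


I try shelfsys.pen on /drefo, ste, giving created.
Then shelfsys.crv on /zigu/ro: ok.
Invoking shelfsys.pen on /zigu/ro/brosna, meve, and see created.
Invoking shelfsys.expunge on /zigu/ro, giving ToolError: not empty.
I try shelfsys.pen on /zigu/fasem, wifo, and observe created.
Then shelfsys.readout on /drefo, → ste.
I use shelfsys.crv on /zigu/ro/fo, and observe ok.
I call shelfsys.rehome on /drefo, /drefo, and observe ToolError: exists.

Answer: {drefo=ste, fi_og=brides, sibam=bra, zigu/, zigu/fasem=wifo, zigu/ro/, zigu/ro/brosna=meve}


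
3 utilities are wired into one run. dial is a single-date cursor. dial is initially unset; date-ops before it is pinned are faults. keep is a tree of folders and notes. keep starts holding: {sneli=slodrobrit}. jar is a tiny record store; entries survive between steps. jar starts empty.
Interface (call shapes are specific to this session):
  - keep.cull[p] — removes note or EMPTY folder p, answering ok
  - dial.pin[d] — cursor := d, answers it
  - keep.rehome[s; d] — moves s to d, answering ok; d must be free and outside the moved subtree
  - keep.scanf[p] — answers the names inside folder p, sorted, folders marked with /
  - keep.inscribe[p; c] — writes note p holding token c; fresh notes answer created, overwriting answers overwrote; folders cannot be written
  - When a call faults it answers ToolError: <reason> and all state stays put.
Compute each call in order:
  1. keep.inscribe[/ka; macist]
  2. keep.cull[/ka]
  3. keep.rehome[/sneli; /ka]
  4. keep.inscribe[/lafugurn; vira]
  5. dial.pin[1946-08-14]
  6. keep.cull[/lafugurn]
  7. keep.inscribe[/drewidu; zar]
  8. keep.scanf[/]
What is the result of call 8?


Answer: [drewidu, ka]

Derivation:
-- 1. keep.inscribe(p→/ka, c→macist) : created
-- 2. keep.cull(p→/ka) : ok
-- 3. keep.rehome(s→/sneli, d→/ka) : ok
-- 4. keep.inscribe(p→/lafugurn, c→vira) : created
-- 5. dial.pin(d→1946-08-14) : 1946-08-14
-- 6. keep.cull(p→/lafugurn) : ok
-- 7. keep.inscribe(p→/drewidu, c→zar) : created
-- 8. keep.scanf(p→/) : [drewidu, ka]


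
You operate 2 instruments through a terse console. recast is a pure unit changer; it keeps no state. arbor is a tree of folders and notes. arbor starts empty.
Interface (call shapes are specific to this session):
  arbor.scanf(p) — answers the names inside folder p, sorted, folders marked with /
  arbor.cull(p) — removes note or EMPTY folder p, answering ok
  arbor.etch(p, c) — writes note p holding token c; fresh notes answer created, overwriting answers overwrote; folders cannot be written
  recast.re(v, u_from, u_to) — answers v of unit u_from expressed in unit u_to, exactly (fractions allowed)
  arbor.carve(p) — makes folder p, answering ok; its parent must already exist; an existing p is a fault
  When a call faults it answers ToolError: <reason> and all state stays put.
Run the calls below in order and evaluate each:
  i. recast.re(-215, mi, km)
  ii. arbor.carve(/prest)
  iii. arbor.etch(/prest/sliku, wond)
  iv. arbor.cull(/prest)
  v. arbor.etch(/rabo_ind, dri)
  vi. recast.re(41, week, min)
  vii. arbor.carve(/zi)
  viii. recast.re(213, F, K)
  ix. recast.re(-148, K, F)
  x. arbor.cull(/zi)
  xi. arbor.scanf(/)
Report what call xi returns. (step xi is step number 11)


Answer: [prest/, rabo_ind]

Derivation:
[in] re v: -215 u_from: mi u_to: km
= -1081278/3125
[in] carve p: /prest
= ok
[in] etch p: /prest/sliku c: wond
= created
[in] cull p: /prest
= ToolError: not empty
[in] etch p: /rabo_ind c: dri
= created
[in] re v: 41 u_from: week u_to: min
= 413280
[in] carve p: /zi
= ok
[in] re v: 213 u_from: F u_to: K
= 67267/180
[in] re v: -148 u_from: K u_to: F
= -72607/100
[in] cull p: /zi
= ok
[in] scanf p: /
= [prest/, rabo_ind]


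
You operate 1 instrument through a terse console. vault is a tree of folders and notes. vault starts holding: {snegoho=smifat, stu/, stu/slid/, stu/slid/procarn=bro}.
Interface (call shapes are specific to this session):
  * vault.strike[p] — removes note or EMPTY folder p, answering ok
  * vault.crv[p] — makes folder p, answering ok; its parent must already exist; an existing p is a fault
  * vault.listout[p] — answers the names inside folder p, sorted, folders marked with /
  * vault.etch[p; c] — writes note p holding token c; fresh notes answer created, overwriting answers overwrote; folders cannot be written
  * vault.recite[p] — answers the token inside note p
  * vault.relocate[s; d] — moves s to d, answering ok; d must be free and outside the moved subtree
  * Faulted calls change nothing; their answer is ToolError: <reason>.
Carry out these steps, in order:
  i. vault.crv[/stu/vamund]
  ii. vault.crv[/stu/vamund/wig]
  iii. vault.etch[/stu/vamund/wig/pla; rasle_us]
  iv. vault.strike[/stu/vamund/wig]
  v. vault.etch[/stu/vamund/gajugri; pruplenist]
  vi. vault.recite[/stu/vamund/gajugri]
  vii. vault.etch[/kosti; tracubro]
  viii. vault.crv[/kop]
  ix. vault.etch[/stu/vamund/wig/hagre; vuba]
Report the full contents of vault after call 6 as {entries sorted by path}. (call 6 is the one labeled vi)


Step: crv[p→/stu/vamund]
Result: ok
Step: crv[p→/stu/vamund/wig]
Result: ok
Step: etch[p→/stu/vamund/wig/pla; c→rasle_us]
Result: created
Step: strike[p→/stu/vamund/wig]
Result: ToolError: not empty
Step: etch[p→/stu/vamund/gajugri; c→pruplenist]
Result: created
Step: recite[p→/stu/vamund/gajugri]
Result: pruplenist
Step: etch[p→/kosti; c→tracubro]
Result: created
Step: crv[p→/kop]
Result: ok
Step: etch[p→/stu/vamund/wig/hagre; c→vuba]
Result: created

Answer: {snegoho=smifat, stu/, stu/slid/, stu/slid/procarn=bro, stu/vamund/, stu/vamund/gajugri=pruplenist, stu/vamund/wig/, stu/vamund/wig/pla=rasle_us}


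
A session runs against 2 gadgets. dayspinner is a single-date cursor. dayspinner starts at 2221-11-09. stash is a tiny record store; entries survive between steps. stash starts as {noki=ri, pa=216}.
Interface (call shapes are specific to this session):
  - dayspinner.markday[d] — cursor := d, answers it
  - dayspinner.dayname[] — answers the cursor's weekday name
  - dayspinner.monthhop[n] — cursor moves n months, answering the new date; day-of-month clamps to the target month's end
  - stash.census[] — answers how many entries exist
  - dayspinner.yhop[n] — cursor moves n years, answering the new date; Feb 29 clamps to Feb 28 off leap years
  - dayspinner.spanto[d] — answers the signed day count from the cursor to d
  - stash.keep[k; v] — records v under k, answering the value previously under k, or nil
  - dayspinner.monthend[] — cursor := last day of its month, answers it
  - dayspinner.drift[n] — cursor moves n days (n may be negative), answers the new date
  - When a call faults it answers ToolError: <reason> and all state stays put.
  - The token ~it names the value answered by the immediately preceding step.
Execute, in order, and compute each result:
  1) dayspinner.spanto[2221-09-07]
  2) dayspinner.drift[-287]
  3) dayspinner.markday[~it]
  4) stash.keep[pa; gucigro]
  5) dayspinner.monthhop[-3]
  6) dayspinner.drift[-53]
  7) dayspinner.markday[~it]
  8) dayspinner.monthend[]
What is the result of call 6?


I try spanto(d='2221-09-07'), giving -63.
I use drift(n='-287'): 2221-01-26.
Calling markday(d='~it'), and observe 2221-01-26.
I run keep(k='pa', v='gucigro'), — result: 216.
Calling monthhop(n='-3'): 2220-10-26.
Next I call drift(n='-53'), — result: 2220-09-03.
Now I run markday(d='~it'), yielding 2220-09-03.
Calling monthend, and observe 2220-09-30.

Answer: 2220-09-03


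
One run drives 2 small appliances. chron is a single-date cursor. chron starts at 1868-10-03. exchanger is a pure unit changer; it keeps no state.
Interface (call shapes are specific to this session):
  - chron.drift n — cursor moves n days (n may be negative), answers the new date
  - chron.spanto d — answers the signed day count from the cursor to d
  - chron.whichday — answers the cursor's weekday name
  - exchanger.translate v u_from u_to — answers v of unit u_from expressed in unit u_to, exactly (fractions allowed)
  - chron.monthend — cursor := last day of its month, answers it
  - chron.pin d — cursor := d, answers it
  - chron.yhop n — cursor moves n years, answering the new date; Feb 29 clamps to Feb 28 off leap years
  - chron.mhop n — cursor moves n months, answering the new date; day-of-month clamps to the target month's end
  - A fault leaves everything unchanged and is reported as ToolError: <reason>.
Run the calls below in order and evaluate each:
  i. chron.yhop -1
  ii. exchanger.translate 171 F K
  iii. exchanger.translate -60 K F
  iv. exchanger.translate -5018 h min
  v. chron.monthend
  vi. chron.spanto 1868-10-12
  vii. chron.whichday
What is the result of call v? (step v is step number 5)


Next I call chron.yhop(n→-1), and get 1867-10-03.
I invoke exchanger.translate(v→171, u_from→F, u_to→K), and observe 63067/180.
I use exchanger.translate(v→-60, u_from→K, u_to→F), → -56767/100.
I call exchanger.translate(v→-5018, u_from→h, u_to→min), and observe -301080.
Now I run chron.monthend, and see 1867-10-31.
Then chron.spanto(d→1868-10-12), — result: 347.
Now I run chron.whichday, — result: Thursday.

Answer: 1867-10-31


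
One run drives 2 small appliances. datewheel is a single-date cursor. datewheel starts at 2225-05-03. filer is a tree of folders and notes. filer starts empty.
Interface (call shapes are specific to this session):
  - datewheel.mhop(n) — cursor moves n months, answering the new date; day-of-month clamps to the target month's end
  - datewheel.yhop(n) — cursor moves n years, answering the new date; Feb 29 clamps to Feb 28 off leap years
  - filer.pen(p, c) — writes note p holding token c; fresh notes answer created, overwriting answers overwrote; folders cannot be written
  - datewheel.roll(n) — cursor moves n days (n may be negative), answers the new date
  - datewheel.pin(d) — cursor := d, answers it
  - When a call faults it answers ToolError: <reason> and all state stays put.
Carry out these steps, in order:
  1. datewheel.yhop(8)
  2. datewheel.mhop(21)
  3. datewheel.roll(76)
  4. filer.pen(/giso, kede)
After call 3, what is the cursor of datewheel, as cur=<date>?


==> yhop(n=8)
<== 2233-05-03
==> mhop(n=21)
<== 2235-02-03
==> roll(n=76)
<== 2235-04-20
==> pen(p=/giso, c=kede)
<== created

Answer: cur=2235-04-20


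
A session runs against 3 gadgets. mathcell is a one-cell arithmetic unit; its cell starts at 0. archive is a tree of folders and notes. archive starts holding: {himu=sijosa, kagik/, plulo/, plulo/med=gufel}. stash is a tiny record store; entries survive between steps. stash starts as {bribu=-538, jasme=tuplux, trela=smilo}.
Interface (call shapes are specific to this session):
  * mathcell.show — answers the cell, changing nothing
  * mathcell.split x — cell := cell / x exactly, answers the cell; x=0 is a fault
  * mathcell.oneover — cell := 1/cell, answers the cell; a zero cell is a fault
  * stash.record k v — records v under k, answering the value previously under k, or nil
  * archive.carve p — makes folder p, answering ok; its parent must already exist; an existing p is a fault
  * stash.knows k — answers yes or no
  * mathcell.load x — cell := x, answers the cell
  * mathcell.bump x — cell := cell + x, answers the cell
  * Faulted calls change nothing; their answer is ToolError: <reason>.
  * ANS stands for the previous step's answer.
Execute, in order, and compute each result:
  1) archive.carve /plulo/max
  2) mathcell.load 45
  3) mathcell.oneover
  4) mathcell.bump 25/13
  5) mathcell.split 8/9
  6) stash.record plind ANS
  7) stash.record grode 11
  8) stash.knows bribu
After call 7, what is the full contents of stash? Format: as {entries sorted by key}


// 1. archive.carve(p='/plulo/max') == ok
// 2. mathcell.load(x='45') == 45
// 3. mathcell.oneover() == 1/45
// 4. mathcell.bump(x='25/13') == 1138/585
// 5. mathcell.split(x='8/9') == 569/260
// 6. stash.record(k='plind', v='ANS') == nil
// 7. stash.record(k='grode', v='11') == nil
// 8. stash.knows(k='bribu') == yes

Answer: {bribu=-538, grode=11, jasme=tuplux, plind=569/260, trela=smilo}


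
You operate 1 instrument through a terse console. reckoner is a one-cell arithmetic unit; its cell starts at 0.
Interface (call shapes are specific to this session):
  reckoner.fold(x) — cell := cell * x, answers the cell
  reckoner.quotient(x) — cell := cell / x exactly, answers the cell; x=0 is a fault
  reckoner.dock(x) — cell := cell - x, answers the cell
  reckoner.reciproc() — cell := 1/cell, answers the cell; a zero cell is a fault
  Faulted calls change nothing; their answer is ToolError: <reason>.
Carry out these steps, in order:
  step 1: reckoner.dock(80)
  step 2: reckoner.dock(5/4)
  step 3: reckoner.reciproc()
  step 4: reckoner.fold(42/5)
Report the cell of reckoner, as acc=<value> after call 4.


I use reckoner.dock using x='80', yielding -80.
I invoke reckoner.dock using x='5/4', which returns -325/4.
Next I call reckoner.reciproc(), and see -4/325.
I run reckoner.fold using x='42/5', and observe -168/1625.

Answer: acc=-168/1625


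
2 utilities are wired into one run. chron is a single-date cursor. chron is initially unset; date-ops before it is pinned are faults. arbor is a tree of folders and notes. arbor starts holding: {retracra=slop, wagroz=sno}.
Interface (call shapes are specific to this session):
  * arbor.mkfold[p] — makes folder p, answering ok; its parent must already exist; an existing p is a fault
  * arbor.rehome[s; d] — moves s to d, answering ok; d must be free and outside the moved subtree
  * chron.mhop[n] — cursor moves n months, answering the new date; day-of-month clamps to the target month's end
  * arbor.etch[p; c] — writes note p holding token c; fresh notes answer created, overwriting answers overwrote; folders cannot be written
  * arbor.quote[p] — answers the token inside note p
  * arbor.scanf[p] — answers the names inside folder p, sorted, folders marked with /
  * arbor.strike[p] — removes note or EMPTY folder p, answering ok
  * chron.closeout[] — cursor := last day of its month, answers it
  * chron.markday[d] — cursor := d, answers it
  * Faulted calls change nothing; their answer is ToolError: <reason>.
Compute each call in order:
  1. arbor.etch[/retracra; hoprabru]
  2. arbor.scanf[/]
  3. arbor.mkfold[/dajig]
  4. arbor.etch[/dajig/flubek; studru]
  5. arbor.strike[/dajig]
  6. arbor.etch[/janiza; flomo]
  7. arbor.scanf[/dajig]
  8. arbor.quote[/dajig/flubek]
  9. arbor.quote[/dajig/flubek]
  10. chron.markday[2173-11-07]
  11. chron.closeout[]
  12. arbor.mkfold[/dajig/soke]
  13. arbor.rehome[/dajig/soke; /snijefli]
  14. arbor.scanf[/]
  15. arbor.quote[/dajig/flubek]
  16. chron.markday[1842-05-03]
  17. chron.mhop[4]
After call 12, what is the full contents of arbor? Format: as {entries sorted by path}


;; 1. etch(p=/retracra, c=hoprabru) : overwrote
;; 2. scanf(p=/) : [retracra, wagroz]
;; 3. mkfold(p=/dajig) : ok
;; 4. etch(p=/dajig/flubek, c=studru) : created
;; 5. strike(p=/dajig) : ToolError: not empty
;; 6. etch(p=/janiza, c=flomo) : created
;; 7. scanf(p=/dajig) : [flubek]
;; 8. quote(p=/dajig/flubek) : studru
;; 9. quote(p=/dajig/flubek) : studru
;; 10. markday(d=2173-11-07) : 2173-11-07
;; 11. closeout() : 2173-11-30
;; 12. mkfold(p=/dajig/soke) : ok
;; 13. rehome(s=/dajig/soke, d=/snijefli) : ok
;; 14. scanf(p=/) : [dajig/, janiza, retracra, snijefli/, wagroz]
;; 15. quote(p=/dajig/flubek) : studru
;; 16. markday(d=1842-05-03) : 1842-05-03
;; 17. mhop(n=4) : 1842-09-03

Answer: {dajig/, dajig/flubek=studru, dajig/soke/, janiza=flomo, retracra=hoprabru, wagroz=sno}


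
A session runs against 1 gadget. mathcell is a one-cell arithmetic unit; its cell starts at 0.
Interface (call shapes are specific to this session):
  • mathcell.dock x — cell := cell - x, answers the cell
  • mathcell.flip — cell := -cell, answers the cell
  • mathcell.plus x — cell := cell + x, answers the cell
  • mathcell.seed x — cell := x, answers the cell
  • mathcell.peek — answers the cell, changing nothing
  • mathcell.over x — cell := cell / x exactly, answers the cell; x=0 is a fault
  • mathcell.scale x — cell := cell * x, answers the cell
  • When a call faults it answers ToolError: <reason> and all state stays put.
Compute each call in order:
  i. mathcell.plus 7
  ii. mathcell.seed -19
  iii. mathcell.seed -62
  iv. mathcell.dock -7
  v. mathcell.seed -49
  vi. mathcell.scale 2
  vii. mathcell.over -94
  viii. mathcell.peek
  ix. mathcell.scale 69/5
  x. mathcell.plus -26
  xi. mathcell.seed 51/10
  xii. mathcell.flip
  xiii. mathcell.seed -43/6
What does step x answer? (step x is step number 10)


[in] mathcell.plus x→7
:: 7
[in] mathcell.seed x→-19
:: -19
[in] mathcell.seed x→-62
:: -62
[in] mathcell.dock x→-7
:: -55
[in] mathcell.seed x→-49
:: -49
[in] mathcell.scale x→2
:: -98
[in] mathcell.over x→-94
:: 49/47
[in] mathcell.peek
:: 49/47
[in] mathcell.scale x→69/5
:: 3381/235
[in] mathcell.plus x→-26
:: -2729/235
[in] mathcell.seed x→51/10
:: 51/10
[in] mathcell.flip
:: -51/10
[in] mathcell.seed x→-43/6
:: -43/6

Answer: -2729/235


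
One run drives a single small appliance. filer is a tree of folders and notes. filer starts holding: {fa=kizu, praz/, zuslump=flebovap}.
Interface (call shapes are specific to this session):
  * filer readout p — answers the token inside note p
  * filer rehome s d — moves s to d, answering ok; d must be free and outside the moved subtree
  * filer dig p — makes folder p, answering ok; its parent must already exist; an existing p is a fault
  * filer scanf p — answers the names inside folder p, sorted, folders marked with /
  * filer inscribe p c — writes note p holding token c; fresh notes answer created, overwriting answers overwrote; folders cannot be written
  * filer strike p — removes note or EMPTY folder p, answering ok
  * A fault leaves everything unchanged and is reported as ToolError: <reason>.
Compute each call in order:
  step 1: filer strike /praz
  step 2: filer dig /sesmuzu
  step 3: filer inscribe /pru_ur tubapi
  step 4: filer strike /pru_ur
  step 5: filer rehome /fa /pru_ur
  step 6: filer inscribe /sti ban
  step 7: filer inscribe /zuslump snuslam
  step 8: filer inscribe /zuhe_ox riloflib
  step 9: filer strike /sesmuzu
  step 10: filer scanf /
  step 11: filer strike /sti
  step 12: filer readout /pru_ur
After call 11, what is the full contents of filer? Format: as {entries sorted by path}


Answer: {pru_ur=kizu, zuhe_ox=riloflib, zuslump=snuslam}

Derivation:
~$ filer strike p: /praz
[out] ok
~$ filer dig p: /sesmuzu
[out] ok
~$ filer inscribe p: /pru_ur c: tubapi
[out] created
~$ filer strike p: /pru_ur
[out] ok
~$ filer rehome s: /fa d: /pru_ur
[out] ok
~$ filer inscribe p: /sti c: ban
[out] created
~$ filer inscribe p: /zuslump c: snuslam
[out] overwrote
~$ filer inscribe p: /zuhe_ox c: riloflib
[out] created
~$ filer strike p: /sesmuzu
[out] ok
~$ filer scanf p: /
[out] [pru_ur, sti, zuhe_ox, zuslump]
~$ filer strike p: /sti
[out] ok
~$ filer readout p: /pru_ur
[out] kizu


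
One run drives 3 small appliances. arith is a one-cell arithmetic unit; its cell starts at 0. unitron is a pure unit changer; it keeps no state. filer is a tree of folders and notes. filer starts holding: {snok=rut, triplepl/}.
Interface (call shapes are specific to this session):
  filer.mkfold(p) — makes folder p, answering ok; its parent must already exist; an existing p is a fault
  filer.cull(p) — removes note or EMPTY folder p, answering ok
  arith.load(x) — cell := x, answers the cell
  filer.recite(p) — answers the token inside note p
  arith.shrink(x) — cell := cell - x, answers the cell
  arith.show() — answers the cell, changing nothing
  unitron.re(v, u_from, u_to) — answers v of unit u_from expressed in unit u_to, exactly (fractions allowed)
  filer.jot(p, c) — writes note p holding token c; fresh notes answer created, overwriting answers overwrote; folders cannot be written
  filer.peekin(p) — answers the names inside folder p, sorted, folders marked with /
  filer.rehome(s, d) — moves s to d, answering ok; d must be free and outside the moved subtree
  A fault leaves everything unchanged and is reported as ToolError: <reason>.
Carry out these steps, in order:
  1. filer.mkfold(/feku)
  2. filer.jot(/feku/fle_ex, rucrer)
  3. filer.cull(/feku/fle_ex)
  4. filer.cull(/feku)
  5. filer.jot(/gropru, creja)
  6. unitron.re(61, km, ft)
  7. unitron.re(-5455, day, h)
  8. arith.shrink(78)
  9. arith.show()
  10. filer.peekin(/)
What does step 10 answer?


CALL mkfold[p=/feku]
RET  ok
CALL jot[p=/feku/fle_ex; c=rucrer]
RET  created
CALL cull[p=/feku/fle_ex]
RET  ok
CALL cull[p=/feku]
RET  ok
CALL jot[p=/gropru; c=creja]
RET  created
CALL re[v=61; u_from=km; u_to=ft]
RET  76250000/381
CALL re[v=-5455; u_from=day; u_to=h]
RET  -130920
CALL shrink[x=78]
RET  -78
CALL show[]
RET  -78
CALL peekin[p=/]
RET  [gropru, snok, triplepl/]

Answer: [gropru, snok, triplepl/]
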